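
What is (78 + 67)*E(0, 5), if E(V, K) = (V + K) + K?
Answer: 1450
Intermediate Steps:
E(V, K) = V + 2*K (E(V, K) = (K + V) + K = V + 2*K)
(78 + 67)*E(0, 5) = (78 + 67)*(0 + 2*5) = 145*(0 + 10) = 145*10 = 1450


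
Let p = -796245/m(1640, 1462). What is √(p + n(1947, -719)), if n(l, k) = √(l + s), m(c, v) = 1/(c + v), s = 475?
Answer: √(-2469951990 + √2422) ≈ 49699.0*I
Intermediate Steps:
p = -2469951990 (p = -796245/(1/(1640 + 1462)) = -796245/(1/3102) = -796245/1/3102 = -796245*3102 = -2469951990)
n(l, k) = √(475 + l) (n(l, k) = √(l + 475) = √(475 + l))
√(p + n(1947, -719)) = √(-2469951990 + √(475 + 1947)) = √(-2469951990 + √2422)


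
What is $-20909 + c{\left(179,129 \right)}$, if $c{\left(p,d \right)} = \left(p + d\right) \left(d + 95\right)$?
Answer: $48083$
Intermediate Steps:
$c{\left(p,d \right)} = \left(95 + d\right) \left(d + p\right)$ ($c{\left(p,d \right)} = \left(d + p\right) \left(95 + d\right) = \left(95 + d\right) \left(d + p\right)$)
$-20909 + c{\left(179,129 \right)} = -20909 + \left(129^{2} + 95 \cdot 129 + 95 \cdot 179 + 129 \cdot 179\right) = -20909 + \left(16641 + 12255 + 17005 + 23091\right) = -20909 + 68992 = 48083$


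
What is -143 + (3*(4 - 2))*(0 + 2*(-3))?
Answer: -179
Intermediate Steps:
-143 + (3*(4 - 2))*(0 + 2*(-3)) = -143 + (3*2)*(0 - 6) = -143 + 6*(-6) = -143 - 36 = -179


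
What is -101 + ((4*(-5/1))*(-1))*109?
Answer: 2079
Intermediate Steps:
-101 + ((4*(-5/1))*(-1))*109 = -101 + ((4*(-5*1))*(-1))*109 = -101 + ((4*(-5))*(-1))*109 = -101 - 20*(-1)*109 = -101 + 20*109 = -101 + 2180 = 2079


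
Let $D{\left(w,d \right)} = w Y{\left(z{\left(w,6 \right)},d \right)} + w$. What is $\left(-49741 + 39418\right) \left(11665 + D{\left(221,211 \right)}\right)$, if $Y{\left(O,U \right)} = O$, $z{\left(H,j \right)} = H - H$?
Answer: $-122699178$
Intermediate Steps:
$z{\left(H,j \right)} = 0$
$D{\left(w,d \right)} = w$ ($D{\left(w,d \right)} = w 0 + w = 0 + w = w$)
$\left(-49741 + 39418\right) \left(11665 + D{\left(221,211 \right)}\right) = \left(-49741 + 39418\right) \left(11665 + 221\right) = \left(-10323\right) 11886 = -122699178$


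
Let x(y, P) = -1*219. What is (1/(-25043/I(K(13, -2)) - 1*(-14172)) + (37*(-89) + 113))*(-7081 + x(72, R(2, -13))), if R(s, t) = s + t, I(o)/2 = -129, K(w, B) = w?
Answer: 85460458782600/3681419 ≈ 2.3214e+7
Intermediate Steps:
I(o) = -258 (I(o) = 2*(-129) = -258)
x(y, P) = -219
(1/(-25043/I(K(13, -2)) - 1*(-14172)) + (37*(-89) + 113))*(-7081 + x(72, R(2, -13))) = (1/(-25043/(-258) - 1*(-14172)) + (37*(-89) + 113))*(-7081 - 219) = (1/(-25043*(-1/258) + 14172) + (-3293 + 113))*(-7300) = (1/(25043/258 + 14172) - 3180)*(-7300) = (1/(3681419/258) - 3180)*(-7300) = (258/3681419 - 3180)*(-7300) = -11706912162/3681419*(-7300) = 85460458782600/3681419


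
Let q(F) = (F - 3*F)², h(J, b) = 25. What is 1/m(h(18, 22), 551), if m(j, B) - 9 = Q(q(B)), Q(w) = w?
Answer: 1/1214413 ≈ 8.2344e-7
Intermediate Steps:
q(F) = 4*F² (q(F) = (-2*F)² = 4*F²)
m(j, B) = 9 + 4*B²
1/m(h(18, 22), 551) = 1/(9 + 4*551²) = 1/(9 + 4*303601) = 1/(9 + 1214404) = 1/1214413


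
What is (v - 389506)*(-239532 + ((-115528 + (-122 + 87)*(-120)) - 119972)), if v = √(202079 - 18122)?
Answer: 183391888992 - 470832*√183957 ≈ 1.8319e+11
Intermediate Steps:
v = √183957 ≈ 428.90
(v - 389506)*(-239532 + ((-115528 + (-122 + 87)*(-120)) - 119972)) = (√183957 - 389506)*(-239532 + ((-115528 + (-122 + 87)*(-120)) - 119972)) = (-389506 + √183957)*(-239532 + ((-115528 - 35*(-120)) - 119972)) = (-389506 + √183957)*(-239532 + ((-115528 + 4200) - 119972)) = (-389506 + √183957)*(-239532 + (-111328 - 119972)) = (-389506 + √183957)*(-239532 - 231300) = (-389506 + √183957)*(-470832) = 183391888992 - 470832*√183957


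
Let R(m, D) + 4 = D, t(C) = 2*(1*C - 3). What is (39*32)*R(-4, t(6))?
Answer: 2496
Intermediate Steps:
t(C) = -6 + 2*C (t(C) = 2*(C - 3) = 2*(-3 + C) = -6 + 2*C)
R(m, D) = -4 + D
(39*32)*R(-4, t(6)) = (39*32)*(-4 + (-6 + 2*6)) = 1248*(-4 + (-6 + 12)) = 1248*(-4 + 6) = 1248*2 = 2496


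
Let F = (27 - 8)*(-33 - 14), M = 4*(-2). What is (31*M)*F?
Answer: 221464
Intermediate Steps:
M = -8
F = -893 (F = 19*(-47) = -893)
(31*M)*F = (31*(-8))*(-893) = -248*(-893) = 221464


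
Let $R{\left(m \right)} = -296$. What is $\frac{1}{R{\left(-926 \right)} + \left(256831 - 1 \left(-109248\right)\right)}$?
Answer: $\frac{1}{365783} \approx 2.7339 \cdot 10^{-6}$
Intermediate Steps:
$\frac{1}{R{\left(-926 \right)} + \left(256831 - 1 \left(-109248\right)\right)} = \frac{1}{-296 + \left(256831 - 1 \left(-109248\right)\right)} = \frac{1}{-296 + \left(256831 - -109248\right)} = \frac{1}{-296 + \left(256831 + 109248\right)} = \frac{1}{-296 + 366079} = \frac{1}{365783}$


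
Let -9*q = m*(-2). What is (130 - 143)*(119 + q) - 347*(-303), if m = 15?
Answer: 310652/3 ≈ 1.0355e+5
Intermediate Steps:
q = 10/3 (q = -5*(-2)/3 = -⅑*(-30) = 10/3 ≈ 3.3333)
(130 - 143)*(119 + q) - 347*(-303) = (130 - 143)*(119 + 10/3) - 347*(-303) = -13*367/3 + 105141 = -4771/3 + 105141 = 310652/3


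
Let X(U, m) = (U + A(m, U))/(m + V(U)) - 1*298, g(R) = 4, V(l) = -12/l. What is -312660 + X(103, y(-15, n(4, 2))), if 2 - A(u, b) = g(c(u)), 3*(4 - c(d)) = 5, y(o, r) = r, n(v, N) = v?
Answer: -125172797/400 ≈ -3.1293e+5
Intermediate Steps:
c(d) = 7/3 (c(d) = 4 - ⅓*5 = 4 - 5/3 = 7/3)
A(u, b) = -2 (A(u, b) = 2 - 1*4 = 2 - 4 = -2)
X(U, m) = -298 + (-2 + U)/(m - 12/U) (X(U, m) = (U - 2)/(m - 12/U) - 1*298 = (-2 + U)/(m - 12/U) - 298 = -298 + (-2 + U)/(m - 12/U))
-312660 + X(103, y(-15, n(4, 2))) = -312660 + (3576 + 103*(-2 + 103 - 298*4))/(-12 + 103*4) = -312660 + (3576 + 103*(-2 + 103 - 1192))/(-12 + 412) = -312660 + (3576 + 103*(-1091))/400 = -312660 + (3576 - 112373)/400 = -312660 + (1/400)*(-108797) = -312660 - 108797/400 = -125172797/400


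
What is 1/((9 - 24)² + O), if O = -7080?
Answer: -1/6855 ≈ -0.00014588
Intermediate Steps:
1/((9 - 24)² + O) = 1/((9 - 24)² - 7080) = 1/((-15)² - 7080) = 1/(225 - 7080) = 1/(-6855) = -1/6855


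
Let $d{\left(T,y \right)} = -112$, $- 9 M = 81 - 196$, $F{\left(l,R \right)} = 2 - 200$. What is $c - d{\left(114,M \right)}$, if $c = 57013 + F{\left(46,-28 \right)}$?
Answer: $56927$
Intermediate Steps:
$F{\left(l,R \right)} = -198$
$M = \frac{115}{9}$ ($M = - \frac{81 - 196}{9} = \left(- \frac{1}{9}\right) \left(-115\right) = \frac{115}{9} \approx 12.778$)
$c = 56815$ ($c = 57013 - 198 = 56815$)
$c - d{\left(114,M \right)} = 56815 - -112 = 56815 + 112 = 56927$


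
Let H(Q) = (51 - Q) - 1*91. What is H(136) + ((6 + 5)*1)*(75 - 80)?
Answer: -231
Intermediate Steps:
H(Q) = -40 - Q (H(Q) = (51 - Q) - 91 = -40 - Q)
H(136) + ((6 + 5)*1)*(75 - 80) = (-40 - 1*136) + ((6 + 5)*1)*(75 - 80) = (-40 - 136) + (11*1)*(-5) = -176 + 11*(-5) = -176 - 55 = -231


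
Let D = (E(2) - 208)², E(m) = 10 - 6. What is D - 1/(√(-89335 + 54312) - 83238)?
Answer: 288340603825110/6928599667 + I*√35023/6928599667 ≈ 41616.0 + 2.701e-8*I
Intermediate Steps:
E(m) = 4
D = 41616 (D = (4 - 208)² = (-204)² = 41616)
D - 1/(√(-89335 + 54312) - 83238) = 41616 - 1/(√(-89335 + 54312) - 83238) = 41616 - 1/(√(-35023) - 83238) = 41616 - 1/(I*√35023 - 83238) = 41616 - 1/(-83238 + I*√35023)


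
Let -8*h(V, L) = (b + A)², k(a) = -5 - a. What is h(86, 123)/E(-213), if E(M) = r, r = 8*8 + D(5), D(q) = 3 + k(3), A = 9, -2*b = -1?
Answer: -361/1888 ≈ -0.19121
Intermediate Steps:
b = ½ (b = -½*(-1) = ½ ≈ 0.50000)
D(q) = -5 (D(q) = 3 + (-5 - 1*3) = 3 + (-5 - 3) = 3 - 8 = -5)
h(V, L) = -361/32 (h(V, L) = -(½ + 9)²/8 = -(19/2)²/8 = -⅛*361/4 = -361/32)
r = 59 (r = 8*8 - 5 = 64 - 5 = 59)
E(M) = 59
h(86, 123)/E(-213) = -361/32/59 = -361/32*1/59 = -361/1888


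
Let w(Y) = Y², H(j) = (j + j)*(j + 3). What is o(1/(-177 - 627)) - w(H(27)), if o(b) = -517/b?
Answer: -2208732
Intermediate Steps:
H(j) = 2*j*(3 + j) (H(j) = (2*j)*(3 + j) = 2*j*(3 + j))
o(1/(-177 - 627)) - w(H(27)) = -517/(1/(-177 - 627)) - (2*27*(3 + 27))² = -517/(1/(-804)) - (2*27*30)² = -517/(-1/804) - 1*1620² = -517*(-804) - 1*2624400 = 415668 - 2624400 = -2208732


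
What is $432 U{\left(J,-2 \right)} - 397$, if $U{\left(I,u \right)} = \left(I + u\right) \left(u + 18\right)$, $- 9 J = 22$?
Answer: $-31117$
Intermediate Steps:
$J = - \frac{22}{9}$ ($J = \left(- \frac{1}{9}\right) 22 = - \frac{22}{9} \approx -2.4444$)
$U{\left(I,u \right)} = \left(18 + u\right) \left(I + u\right)$ ($U{\left(I,u \right)} = \left(I + u\right) \left(18 + u\right) = \left(18 + u\right) \left(I + u\right)$)
$432 U{\left(J,-2 \right)} - 397 = 432 \left(\left(-2\right)^{2} + 18 \left(- \frac{22}{9}\right) + 18 \left(-2\right) - - \frac{44}{9}\right) - 397 = 432 \left(4 - 44 - 36 + \frac{44}{9}\right) - 397 = 432 \left(- \frac{640}{9}\right) - 397 = -30720 - 397 = -31117$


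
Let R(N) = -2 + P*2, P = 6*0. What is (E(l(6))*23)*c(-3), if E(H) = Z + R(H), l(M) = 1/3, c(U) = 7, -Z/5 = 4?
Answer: -3542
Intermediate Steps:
Z = -20 (Z = -5*4 = -20)
l(M) = 1/3
P = 0
R(N) = -2 (R(N) = -2 + 0*2 = -2 + 0 = -2)
E(H) = -22 (E(H) = -20 - 2 = -22)
(E(l(6))*23)*c(-3) = -22*23*7 = -506*7 = -3542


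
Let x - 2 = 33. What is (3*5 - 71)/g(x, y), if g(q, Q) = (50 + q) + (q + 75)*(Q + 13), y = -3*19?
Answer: 56/4755 ≈ 0.011777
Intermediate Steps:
x = 35 (x = 2 + 33 = 35)
y = -57
g(q, Q) = 50 + q + (13 + Q)*(75 + q) (g(q, Q) = (50 + q) + (75 + q)*(13 + Q) = (50 + q) + (13 + Q)*(75 + q) = 50 + q + (13 + Q)*(75 + q))
(3*5 - 71)/g(x, y) = (3*5 - 71)/(1025 + 14*35 + 75*(-57) - 57*35) = (15 - 71)/(1025 + 490 - 4275 - 1995) = -56/(-4755) = -56*(-1/4755) = 56/4755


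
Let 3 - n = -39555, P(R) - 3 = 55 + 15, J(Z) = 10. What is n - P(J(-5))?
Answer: 39485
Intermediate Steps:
P(R) = 73 (P(R) = 3 + (55 + 15) = 3 + 70 = 73)
n = 39558 (n = 3 - 1*(-39555) = 3 + 39555 = 39558)
n - P(J(-5)) = 39558 - 1*73 = 39558 - 73 = 39485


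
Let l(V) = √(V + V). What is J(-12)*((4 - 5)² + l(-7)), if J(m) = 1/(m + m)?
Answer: -1/24 - I*√14/24 ≈ -0.041667 - 0.1559*I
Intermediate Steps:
l(V) = √2*√V (l(V) = √(2*V) = √2*√V)
J(m) = 1/(2*m)
J(-12)*((4 - 5)² + l(-7)) = ((½)/(-12))*((4 - 5)² + √2*√(-7)) = ((½)*(-1/12))*((-1)² + √2*(I*√7)) = -(1 + I*√14)/24 = -1/24 - I*√14/24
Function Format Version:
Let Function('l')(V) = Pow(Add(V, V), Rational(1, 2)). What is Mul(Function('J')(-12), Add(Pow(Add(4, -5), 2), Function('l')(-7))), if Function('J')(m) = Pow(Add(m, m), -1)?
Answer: Add(Rational(-1, 24), Mul(Rational(-1, 24), I, Pow(14, Rational(1, 2)))) ≈ Add(-0.041667, Mul(-0.15590, I))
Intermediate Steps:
Function('l')(V) = Mul(Pow(2, Rational(1, 2)), Pow(V, Rational(1, 2))) (Function('l')(V) = Pow(Mul(2, V), Rational(1, 2)) = Mul(Pow(2, Rational(1, 2)), Pow(V, Rational(1, 2))))
Function('J')(m) = Mul(Rational(1, 2), Pow(m, -1)) (Function('J')(m) = Pow(Mul(2, m), -1) = Mul(Rational(1, 2), Pow(m, -1)))
Mul(Function('J')(-12), Add(Pow(Add(4, -5), 2), Function('l')(-7))) = Mul(Mul(Rational(1, 2), Pow(-12, -1)), Add(Pow(Add(4, -5), 2), Mul(Pow(2, Rational(1, 2)), Pow(-7, Rational(1, 2))))) = Mul(Mul(Rational(1, 2), Rational(-1, 12)), Add(Pow(-1, 2), Mul(Pow(2, Rational(1, 2)), Mul(I, Pow(7, Rational(1, 2)))))) = Mul(Rational(-1, 24), Add(1, Mul(I, Pow(14, Rational(1, 2))))) = Add(Rational(-1, 24), Mul(Rational(-1, 24), I, Pow(14, Rational(1, 2))))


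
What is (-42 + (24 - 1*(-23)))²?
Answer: 25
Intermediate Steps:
(-42 + (24 - 1*(-23)))² = (-42 + (24 + 23))² = (-42 + 47)² = 5² = 25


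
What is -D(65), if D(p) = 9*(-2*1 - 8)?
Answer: 90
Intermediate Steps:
D(p) = -90 (D(p) = 9*(-2 - 8) = 9*(-10) = -90)
-D(65) = -1*(-90) = 90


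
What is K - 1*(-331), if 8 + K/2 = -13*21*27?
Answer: -14427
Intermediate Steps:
K = -14758 (K = -16 + 2*(-13*21*27) = -16 + 2*(-273*27) = -16 + 2*(-7371) = -16 - 14742 = -14758)
K - 1*(-331) = -14758 - 1*(-331) = -14758 + 331 = -14427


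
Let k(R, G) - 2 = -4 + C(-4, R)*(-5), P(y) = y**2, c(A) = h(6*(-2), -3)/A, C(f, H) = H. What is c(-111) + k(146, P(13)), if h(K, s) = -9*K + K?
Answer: -27116/37 ≈ -732.87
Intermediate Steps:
h(K, s) = -8*K
c(A) = 96/A (c(A) = (-48*(-2))/A = (-8*(-12))/A = 96/A)
k(R, G) = -2 - 5*R (k(R, G) = 2 + (-4 + R*(-5)) = 2 + (-4 - 5*R) = -2 - 5*R)
c(-111) + k(146, P(13)) = 96/(-111) + (-2 - 5*146) = 96*(-1/111) + (-2 - 730) = -32/37 - 732 = -27116/37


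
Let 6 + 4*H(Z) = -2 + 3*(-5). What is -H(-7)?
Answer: 23/4 ≈ 5.7500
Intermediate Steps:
H(Z) = -23/4 (H(Z) = -3/2 + (-2 + 3*(-5))/4 = -3/2 + (-2 - 15)/4 = -3/2 + (¼)*(-17) = -3/2 - 17/4 = -23/4)
-H(-7) = -1*(-23/4) = 23/4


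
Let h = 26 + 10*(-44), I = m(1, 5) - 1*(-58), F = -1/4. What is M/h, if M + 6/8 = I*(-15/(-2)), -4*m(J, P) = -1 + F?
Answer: -4657/4416 ≈ -1.0546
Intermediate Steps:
F = -¼ (F = -1*¼ = -¼ ≈ -0.25000)
m(J, P) = 5/16 (m(J, P) = -(-1 - ¼)/4 = -¼*(-5/4) = 5/16)
I = 933/16 (I = 5/16 - 1*(-58) = 5/16 + 58 = 933/16 ≈ 58.313)
M = 13971/32 (M = -¾ + 933*(-15/(-2))/16 = -¾ + 933*(-15*(-½))/16 = -¾ + (933/16)*(15/2) = -¾ + 13995/32 = 13971/32 ≈ 436.59)
h = -414 (h = 26 - 440 = -414)
M/h = (13971/32)/(-414) = (13971/32)*(-1/414) = -4657/4416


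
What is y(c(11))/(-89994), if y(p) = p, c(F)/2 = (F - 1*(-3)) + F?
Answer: -25/44997 ≈ -0.00055559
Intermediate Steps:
c(F) = 6 + 4*F (c(F) = 2*((F - 1*(-3)) + F) = 2*((F + 3) + F) = 2*((3 + F) + F) = 2*(3 + 2*F) = 6 + 4*F)
y(c(11))/(-89994) = (6 + 4*11)/(-89994) = (6 + 44)*(-1/89994) = 50*(-1/89994) = -25/44997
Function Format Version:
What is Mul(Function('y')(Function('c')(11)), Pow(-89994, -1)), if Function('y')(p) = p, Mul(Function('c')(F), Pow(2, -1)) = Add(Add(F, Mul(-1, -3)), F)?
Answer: Rational(-25, 44997) ≈ -0.00055559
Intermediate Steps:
Function('c')(F) = Add(6, Mul(4, F)) (Function('c')(F) = Mul(2, Add(Add(F, Mul(-1, -3)), F)) = Mul(2, Add(Add(F, 3), F)) = Mul(2, Add(Add(3, F), F)) = Mul(2, Add(3, Mul(2, F))) = Add(6, Mul(4, F)))
Mul(Function('y')(Function('c')(11)), Pow(-89994, -1)) = Mul(Add(6, Mul(4, 11)), Pow(-89994, -1)) = Mul(Add(6, 44), Rational(-1, 89994)) = Mul(50, Rational(-1, 89994)) = Rational(-25, 44997)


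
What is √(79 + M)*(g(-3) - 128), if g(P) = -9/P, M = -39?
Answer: -250*√10 ≈ -790.57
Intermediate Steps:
√(79 + M)*(g(-3) - 128) = √(79 - 39)*(-9/(-3) - 128) = √40*(-9*(-⅓) - 128) = (2*√10)*(3 - 128) = (2*√10)*(-125) = -250*√10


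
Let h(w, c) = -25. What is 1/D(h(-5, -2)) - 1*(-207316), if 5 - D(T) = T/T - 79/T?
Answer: 4353661/21 ≈ 2.0732e+5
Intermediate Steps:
D(T) = 4 + 79/T (D(T) = 5 - (T/T - 79/T) = 5 - (1 - 79/T) = 5 + (-1 + 79/T) = 4 + 79/T)
1/D(h(-5, -2)) - 1*(-207316) = 1/(4 + 79/(-25)) - 1*(-207316) = 1/(4 + 79*(-1/25)) + 207316 = 1/(4 - 79/25) + 207316 = 1/(21/25) + 207316 = 25/21 + 207316 = 4353661/21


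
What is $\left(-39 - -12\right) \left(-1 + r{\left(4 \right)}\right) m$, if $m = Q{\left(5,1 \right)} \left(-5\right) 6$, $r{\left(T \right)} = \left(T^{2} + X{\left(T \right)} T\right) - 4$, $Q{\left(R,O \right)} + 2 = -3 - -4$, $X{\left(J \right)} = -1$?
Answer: $-5670$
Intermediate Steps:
$Q{\left(R,O \right)} = -1$ ($Q{\left(R,O \right)} = -2 - -1 = -2 + \left(-3 + 4\right) = -2 + 1 = -1$)
$r{\left(T \right)} = -4 + T^{2} - T$ ($r{\left(T \right)} = \left(T^{2} - T\right) - 4 = -4 + T^{2} - T$)
$m = 30$ ($m = \left(-1\right) \left(-5\right) 6 = 5 \cdot 6 = 30$)
$\left(-39 - -12\right) \left(-1 + r{\left(4 \right)}\right) m = \left(-39 - -12\right) \left(-1 - \left(8 - 16\right)\right) 30 = \left(-39 + 12\right) \left(-1 - -8\right) 30 = - 27 \left(-1 + 8\right) 30 = - 27 \cdot 7 \cdot 30 = \left(-27\right) 210 = -5670$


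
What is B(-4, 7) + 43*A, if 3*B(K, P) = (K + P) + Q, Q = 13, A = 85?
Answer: 10981/3 ≈ 3660.3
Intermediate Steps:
B(K, P) = 13/3 + K/3 + P/3 (B(K, P) = ((K + P) + 13)/3 = (13 + K + P)/3 = 13/3 + K/3 + P/3)
B(-4, 7) + 43*A = (13/3 + (⅓)*(-4) + (⅓)*7) + 43*85 = (13/3 - 4/3 + 7/3) + 3655 = 16/3 + 3655 = 10981/3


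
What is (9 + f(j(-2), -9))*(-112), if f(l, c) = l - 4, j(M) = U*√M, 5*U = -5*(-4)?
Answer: -560 - 448*I*√2 ≈ -560.0 - 633.57*I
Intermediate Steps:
U = 4 (U = (-5*(-4))/5 = (⅕)*20 = 4)
j(M) = 4*√M
f(l, c) = -4 + l
(9 + f(j(-2), -9))*(-112) = (9 + (-4 + 4*√(-2)))*(-112) = (9 + (-4 + 4*(I*√2)))*(-112) = (9 + (-4 + 4*I*√2))*(-112) = (5 + 4*I*√2)*(-112) = -560 - 448*I*√2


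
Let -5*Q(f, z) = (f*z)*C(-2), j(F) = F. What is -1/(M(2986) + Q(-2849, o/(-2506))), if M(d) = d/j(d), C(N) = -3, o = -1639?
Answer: 1790/1999429 ≈ 0.00089526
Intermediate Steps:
M(d) = 1 (M(d) = d/d = 1)
Q(f, z) = 3*f*z/5 (Q(f, z) = -f*z*(-3)/5 = -(-3)*f*z/5 = 3*f*z/5)
-1/(M(2986) + Q(-2849, o/(-2506))) = -1/(1 + (⅗)*(-2849)*(-1639/(-2506))) = -1/(1 + (⅗)*(-2849)*(-1639*(-1/2506))) = -1/(1 + (⅗)*(-2849)*(1639/2506)) = -1/(1 - 2001219/1790) = -1/(-1999429/1790) = -1*(-1790/1999429) = 1790/1999429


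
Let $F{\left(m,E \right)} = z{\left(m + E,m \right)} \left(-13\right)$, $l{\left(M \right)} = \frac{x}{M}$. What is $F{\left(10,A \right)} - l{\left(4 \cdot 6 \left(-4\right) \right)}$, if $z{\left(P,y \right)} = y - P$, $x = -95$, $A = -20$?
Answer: $- \frac{25055}{96} \approx -260.99$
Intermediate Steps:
$l{\left(M \right)} = - \frac{95}{M}$
$F{\left(m,E \right)} = 13 E$ ($F{\left(m,E \right)} = \left(m - \left(m + E\right)\right) \left(-13\right) = \left(m - \left(E + m\right)\right) \left(-13\right) = - E \left(-13\right) = 13 E$)
$F{\left(10,A \right)} - l{\left(4 \cdot 6 \left(-4\right) \right)} = 13 \left(-20\right) - - \frac{95}{4 \cdot 6 \left(-4\right)} = -260 - - \frac{95}{24 \left(-4\right)} = -260 - - \frac{95}{-96} = -260 - \left(-95\right) \left(- \frac{1}{96}\right) = -260 - \frac{95}{96} = - \frac{25055}{96}$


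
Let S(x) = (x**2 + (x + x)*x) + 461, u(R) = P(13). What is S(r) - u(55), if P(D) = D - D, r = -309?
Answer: 286904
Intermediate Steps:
P(D) = 0
u(R) = 0
S(x) = 461 + 3*x**2 (S(x) = (x**2 + (2*x)*x) + 461 = (x**2 + 2*x**2) + 461 = 3*x**2 + 461 = 461 + 3*x**2)
S(r) - u(55) = (461 + 3*(-309)**2) - 1*0 = (461 + 3*95481) + 0 = (461 + 286443) + 0 = 286904 + 0 = 286904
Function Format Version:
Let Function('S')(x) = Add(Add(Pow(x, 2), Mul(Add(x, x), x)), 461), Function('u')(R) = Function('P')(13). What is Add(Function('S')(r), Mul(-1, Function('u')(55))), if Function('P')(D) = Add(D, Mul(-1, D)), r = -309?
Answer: 286904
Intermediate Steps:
Function('P')(D) = 0
Function('u')(R) = 0
Function('S')(x) = Add(461, Mul(3, Pow(x, 2))) (Function('S')(x) = Add(Add(Pow(x, 2), Mul(Mul(2, x), x)), 461) = Add(Add(Pow(x, 2), Mul(2, Pow(x, 2))), 461) = Add(Mul(3, Pow(x, 2)), 461) = Add(461, Mul(3, Pow(x, 2))))
Add(Function('S')(r), Mul(-1, Function('u')(55))) = Add(Add(461, Mul(3, Pow(-309, 2))), Mul(-1, 0)) = Add(Add(461, Mul(3, 95481)), 0) = Add(Add(461, 286443), 0) = Add(286904, 0) = 286904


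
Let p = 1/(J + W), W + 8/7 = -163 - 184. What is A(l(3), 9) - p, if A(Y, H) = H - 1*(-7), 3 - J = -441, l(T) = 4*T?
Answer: 10729/671 ≈ 15.990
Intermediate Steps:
J = 444 (J = 3 - 1*(-441) = 3 + 441 = 444)
A(Y, H) = 7 + H (A(Y, H) = H + 7 = 7 + H)
W = -2437/7 (W = -8/7 + (-163 - 184) = -8/7 - 347 = -2437/7 ≈ -348.14)
p = 7/671 (p = 1/(444 - 2437/7) = 1/(671/7) = 7/671 ≈ 0.010432)
A(l(3), 9) - p = (7 + 9) - 1*7/671 = 16 - 7/671 = 10729/671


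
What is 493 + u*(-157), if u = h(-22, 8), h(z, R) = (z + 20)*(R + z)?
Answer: -3903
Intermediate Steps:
h(z, R) = (20 + z)*(R + z)
u = 28 (u = (-22)**2 + 20*8 + 20*(-22) + 8*(-22) = 484 + 160 - 440 - 176 = 28)
493 + u*(-157) = 493 + 28*(-157) = 493 - 4396 = -3903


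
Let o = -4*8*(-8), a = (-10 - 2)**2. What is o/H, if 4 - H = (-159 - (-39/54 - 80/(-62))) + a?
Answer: 142848/10919 ≈ 13.083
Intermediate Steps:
a = 144 (a = (-12)**2 = 144)
o = 256 (o = -32*(-8) = 256)
H = 10919/558 (H = 4 - ((-159 - (-39/54 - 80/(-62))) + 144) = 4 - ((-159 - (-39*1/54 - 80*(-1/62))) + 144) = 4 - ((-159 - (-13/18 + 40/31)) + 144) = 4 - ((-159 - 1*317/558) + 144) = 4 - ((-159 - 317/558) + 144) = 4 - (-89039/558 + 144) = 4 - 1*(-8687/558) = 4 + 8687/558 = 10919/558 ≈ 19.568)
o/H = 256/(10919/558) = 256*(558/10919) = 142848/10919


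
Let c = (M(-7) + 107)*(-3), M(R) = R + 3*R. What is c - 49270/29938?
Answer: -3572288/14969 ≈ -238.65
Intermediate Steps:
M(R) = 4*R
c = -237 (c = (4*(-7) + 107)*(-3) = (-28 + 107)*(-3) = 79*(-3) = -237)
c - 49270/29938 = -237 - 49270/29938 = -237 - 49270*1/29938 = -237 - 24635/14969 = -3572288/14969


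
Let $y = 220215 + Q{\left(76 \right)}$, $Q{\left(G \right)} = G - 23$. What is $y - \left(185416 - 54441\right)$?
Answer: $89293$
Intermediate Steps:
$Q{\left(G \right)} = -23 + G$
$y = 220268$ ($y = 220215 + \left(-23 + 76\right) = 220215 + 53 = 220268$)
$y - \left(185416 - 54441\right) = 220268 - \left(185416 - 54441\right) = 220268 - 130975 = 89293$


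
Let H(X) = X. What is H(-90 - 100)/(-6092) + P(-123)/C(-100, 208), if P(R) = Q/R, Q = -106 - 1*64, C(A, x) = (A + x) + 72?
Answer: 65528/1685961 ≈ 0.038867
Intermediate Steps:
C(A, x) = 72 + A + x
Q = -170 (Q = -106 - 64 = -170)
P(R) = -170/R
H(-90 - 100)/(-6092) + P(-123)/C(-100, 208) = (-90 - 100)/(-6092) + (-170/(-123))/(72 - 100 + 208) = -190*(-1/6092) - 170*(-1/123)/180 = 95/3046 + (170/123)*(1/180) = 95/3046 + 17/2214 = 65528/1685961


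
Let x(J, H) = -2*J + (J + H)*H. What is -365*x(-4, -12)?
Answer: -73000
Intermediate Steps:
x(J, H) = -2*J + H*(H + J) (x(J, H) = -2*J + (H + J)*H = -2*J + H*(H + J))
-365*x(-4, -12) = -365*((-12)² - 2*(-4) - 12*(-4)) = -365*(144 + 8 + 48) = -365*200 = -73000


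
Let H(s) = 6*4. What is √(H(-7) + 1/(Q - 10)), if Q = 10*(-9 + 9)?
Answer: √2390/10 ≈ 4.8888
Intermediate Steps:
Q = 0 (Q = 10*0 = 0)
H(s) = 24
√(H(-7) + 1/(Q - 10)) = √(24 + 1/(0 - 10)) = √(24 + 1/(-10)) = √(24 - ⅒) = √(239/10) = √2390/10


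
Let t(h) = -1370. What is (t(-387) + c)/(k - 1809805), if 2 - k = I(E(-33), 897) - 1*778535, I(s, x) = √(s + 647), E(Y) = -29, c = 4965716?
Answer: -853261861788/177252281201 + 827391*√618/177252281201 ≈ -4.8137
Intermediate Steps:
I(s, x) = √(647 + s)
k = 778537 - √618 (k = 2 - (√(647 - 29) - 1*778535) = 2 - (√618 - 778535) = 2 - (-778535 + √618) = 2 + (778535 - √618) = 778537 - √618 ≈ 7.7851e+5)
(t(-387) + c)/(k - 1809805) = (-1370 + 4965716)/((778537 - √618) - 1809805) = 4964346/(-1031268 - √618)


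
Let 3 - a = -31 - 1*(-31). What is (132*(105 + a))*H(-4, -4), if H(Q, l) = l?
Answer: -57024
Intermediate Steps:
a = 3 (a = 3 - (-31 - 1*(-31)) = 3 - (-31 + 31) = 3 - 1*0 = 3 + 0 = 3)
(132*(105 + a))*H(-4, -4) = (132*(105 + 3))*(-4) = (132*108)*(-4) = 14256*(-4) = -57024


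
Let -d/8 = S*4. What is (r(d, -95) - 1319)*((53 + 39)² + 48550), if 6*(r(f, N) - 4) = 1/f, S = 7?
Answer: -50382160027/672 ≈ -7.4973e+7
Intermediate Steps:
d = -224 (d = -56*4 = -8*28 = -224)
r(f, N) = 4 + 1/(6*f)
(r(d, -95) - 1319)*((53 + 39)² + 48550) = ((4 + (⅙)/(-224)) - 1319)*((53 + 39)² + 48550) = ((4 + (⅙)*(-1/224)) - 1319)*(92² + 48550) = ((4 - 1/1344) - 1319)*(8464 + 48550) = (5375/1344 - 1319)*57014 = -1767361/1344*57014 = -50382160027/672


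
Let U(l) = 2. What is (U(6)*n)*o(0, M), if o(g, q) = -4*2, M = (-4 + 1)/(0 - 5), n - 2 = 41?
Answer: -688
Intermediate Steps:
n = 43 (n = 2 + 41 = 43)
M = 3/5 (M = -3/(-5) = -3*(-1/5) = 3/5 ≈ 0.60000)
o(g, q) = -8
(U(6)*n)*o(0, M) = (2*43)*(-8) = 86*(-8) = -688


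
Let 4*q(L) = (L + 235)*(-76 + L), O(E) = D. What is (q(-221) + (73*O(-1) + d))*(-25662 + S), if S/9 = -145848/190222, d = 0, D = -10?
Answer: 4320048095061/95111 ≈ 4.5421e+7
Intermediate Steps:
O(E) = -10
q(L) = (-76 + L)*(235 + L)/4 (q(L) = ((L + 235)*(-76 + L))/4 = ((235 + L)*(-76 + L))/4 = ((-76 + L)*(235 + L))/4 = (-76 + L)*(235 + L)/4)
S = -656316/95111 (S = 9*(-145848/190222) = 9*(-145848*1/190222) = 9*(-72924/95111) = -656316/95111 ≈ -6.9005)
(q(-221) + (73*O(-1) + d))*(-25662 + S) = ((-4465 + (¼)*(-221)² + (159/4)*(-221)) + (73*(-10) + 0))*(-25662 - 656316/95111) = ((-4465 + (¼)*48841 - 35139/4) + (-730 + 0))*(-2441394798/95111) = ((-4465 + 48841/4 - 35139/4) - 730)*(-2441394798/95111) = (-2079/2 - 730)*(-2441394798/95111) = -3539/2*(-2441394798/95111) = 4320048095061/95111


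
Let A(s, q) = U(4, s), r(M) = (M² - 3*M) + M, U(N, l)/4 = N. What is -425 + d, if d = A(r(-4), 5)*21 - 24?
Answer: -113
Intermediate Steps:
U(N, l) = 4*N
r(M) = M² - 2*M
A(s, q) = 16 (A(s, q) = 4*4 = 16)
d = 312 (d = 16*21 - 24 = 336 - 24 = 312)
-425 + d = -425 + 312 = -113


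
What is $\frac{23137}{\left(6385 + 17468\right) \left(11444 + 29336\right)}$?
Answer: $\frac{23137}{972725340} \approx 2.3786 \cdot 10^{-5}$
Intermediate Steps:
$\frac{23137}{\left(6385 + 17468\right) \left(11444 + 29336\right)} = \frac{23137}{23853 \cdot 40780} = \frac{23137}{972725340}$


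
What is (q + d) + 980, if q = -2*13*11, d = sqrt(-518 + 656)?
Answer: 694 + sqrt(138) ≈ 705.75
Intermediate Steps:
d = sqrt(138) ≈ 11.747
q = -286 (q = -26*11 = -286)
(q + d) + 980 = (-286 + sqrt(138)) + 980 = 694 + sqrt(138)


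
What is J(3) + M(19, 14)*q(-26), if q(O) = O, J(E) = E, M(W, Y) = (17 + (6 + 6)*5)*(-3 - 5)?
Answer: 16019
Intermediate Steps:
M(W, Y) = -616 (M(W, Y) = (17 + 12*5)*(-8) = (17 + 60)*(-8) = 77*(-8) = -616)
J(3) + M(19, 14)*q(-26) = 3 - 616*(-26) = 3 + 16016 = 16019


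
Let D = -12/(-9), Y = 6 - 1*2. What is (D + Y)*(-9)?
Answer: -48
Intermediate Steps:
Y = 4 (Y = 6 - 2 = 4)
D = 4/3 (D = -12*(-1/9) = 4/3 ≈ 1.3333)
(D + Y)*(-9) = (4/3 + 4)*(-9) = (16/3)*(-9) = -48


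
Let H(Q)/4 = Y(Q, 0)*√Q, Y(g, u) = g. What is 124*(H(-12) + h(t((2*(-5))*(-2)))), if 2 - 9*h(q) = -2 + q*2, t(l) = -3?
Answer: 1240/9 - 11904*I*√3 ≈ 137.78 - 20618.0*I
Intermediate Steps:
h(q) = 4/9 - 2*q/9 (h(q) = 2/9 - (-2 + q*2)/9 = 2/9 - (-2 + 2*q)/9 = 2/9 + (2/9 - 2*q/9) = 4/9 - 2*q/9)
H(Q) = 4*Q^(3/2) (H(Q) = 4*(Q*√Q) = 4*Q^(3/2))
124*(H(-12) + h(t((2*(-5))*(-2)))) = 124*(4*(-12)^(3/2) + (4/9 - 2/9*(-3))) = 124*(4*(-24*I*√3) + (4/9 + ⅔)) = 124*(-96*I*√3 + 10/9) = 124*(10/9 - 96*I*√3) = 1240/9 - 11904*I*√3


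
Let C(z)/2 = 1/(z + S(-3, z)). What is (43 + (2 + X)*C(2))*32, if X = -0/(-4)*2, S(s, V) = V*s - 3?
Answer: 9504/7 ≈ 1357.7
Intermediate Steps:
S(s, V) = -3 + V*s
X = 0 (X = -0*(-1)/4*2 = -3*0*2 = 0*2 = 0)
C(z) = 2/(-3 - 2*z) (C(z) = 2/(z + (-3 + z*(-3))) = 2/(z + (-3 - 3*z)) = 2/(-3 - 2*z))
(43 + (2 + X)*C(2))*32 = (43 + (2 + 0)*(2/(-3 - 2*2)))*32 = (43 + 2*(2/(-3 - 4)))*32 = (43 + 2*(2/(-7)))*32 = (43 + 2*(2*(-1/7)))*32 = (43 + 2*(-2/7))*32 = (43 - 4/7)*32 = (297/7)*32 = 9504/7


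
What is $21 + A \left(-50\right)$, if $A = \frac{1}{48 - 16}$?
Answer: $\frac{311}{16} \approx 19.438$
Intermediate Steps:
$A = \frac{1}{32} \approx 0.03125$
$21 + A \left(-50\right) = 21 + \frac{1}{32} \left(-50\right) = 21 - \frac{25}{16} = \frac{311}{16}$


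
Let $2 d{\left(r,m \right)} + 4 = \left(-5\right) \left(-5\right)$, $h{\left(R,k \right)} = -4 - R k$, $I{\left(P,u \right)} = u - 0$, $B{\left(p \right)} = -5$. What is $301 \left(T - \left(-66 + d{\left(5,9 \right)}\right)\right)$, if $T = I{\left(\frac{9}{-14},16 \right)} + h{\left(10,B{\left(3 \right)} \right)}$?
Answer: $\frac{70735}{2} \approx 35368.0$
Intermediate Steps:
$I{\left(P,u \right)} = u$ ($I{\left(P,u \right)} = u + 0 = u$)
$h{\left(R,k \right)} = -4 - R k$
$d{\left(r,m \right)} = \frac{21}{2}$ ($d{\left(r,m \right)} = -2 + \frac{\left(-5\right) \left(-5\right)}{2} = -2 + \frac{1}{2} \cdot 25 = -2 + \frac{25}{2} = \frac{21}{2}$)
$T = 62$ ($T = 16 - \left(4 + 10 \left(-5\right)\right) = 16 + \left(-4 + 50\right) = 16 + 46 = 62$)
$301 \left(T - \left(-66 + d{\left(5,9 \right)}\right)\right) = 301 \left(62 + \left(66 - \frac{21}{2}\right)\right) = 301 \left(62 + \frac{111}{2}\right) = 301 \cdot \frac{235}{2} = \frac{70735}{2}$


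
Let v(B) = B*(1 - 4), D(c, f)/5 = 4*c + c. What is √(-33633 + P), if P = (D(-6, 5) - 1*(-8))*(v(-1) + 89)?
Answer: 7*I*√953 ≈ 216.09*I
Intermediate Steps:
D(c, f) = 25*c (D(c, f) = 5*(4*c + c) = 5*(5*c) = 25*c)
v(B) = -3*B (v(B) = B*(-3) = -3*B)
P = -13064 (P = (25*(-6) - 1*(-8))*(-3*(-1) + 89) = (-150 + 8)*(3 + 89) = -142*92 = -13064)
√(-33633 + P) = √(-33633 - 13064) = √(-46697) = 7*I*√953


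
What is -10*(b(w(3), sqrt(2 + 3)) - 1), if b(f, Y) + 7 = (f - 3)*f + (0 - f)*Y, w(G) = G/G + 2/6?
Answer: 920/9 + 40*sqrt(5)/3 ≈ 132.04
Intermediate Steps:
w(G) = 4/3 (w(G) = 1 + 2*(1/6) = 1 + 1/3 = 4/3)
b(f, Y) = -7 + f*(-3 + f) - Y*f (b(f, Y) = -7 + ((f - 3)*f + (0 - f)*Y) = -7 + ((-3 + f)*f + (-f)*Y) = -7 + (f*(-3 + f) - Y*f) = -7 + f*(-3 + f) - Y*f)
-10*(b(w(3), sqrt(2 + 3)) - 1) = -10*((-7 + (4/3)**2 - 3*4/3 - 1*sqrt(2 + 3)*4/3) - 1) = -10*((-7 + 16/9 - 4 - 1*sqrt(5)*4/3) - 1) = -10*((-7 + 16/9 - 4 - 4*sqrt(5)/3) - 1) = -10*((-83/9 - 4*sqrt(5)/3) - 1) = -10*(-92/9 - 4*sqrt(5)/3) = 920/9 + 40*sqrt(5)/3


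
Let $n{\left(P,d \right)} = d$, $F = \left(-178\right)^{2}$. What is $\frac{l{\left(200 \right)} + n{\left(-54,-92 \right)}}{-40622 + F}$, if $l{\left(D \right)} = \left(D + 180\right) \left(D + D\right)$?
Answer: $- \frac{75954}{4469} \approx -16.996$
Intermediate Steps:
$F = 31684$
$l{\left(D \right)} = 2 D \left(180 + D\right)$ ($l{\left(D \right)} = \left(180 + D\right) 2 D = 2 D \left(180 + D\right)$)
$\frac{l{\left(200 \right)} + n{\left(-54,-92 \right)}}{-40622 + F} = \frac{2 \cdot 200 \left(180 + 200\right) - 92}{-40622 + 31684} = \frac{2 \cdot 200 \cdot 380 - 92}{-8938} = \left(152000 - 92\right) \left(- \frac{1}{8938}\right) = 151908 \left(- \frac{1}{8938}\right) = - \frac{75954}{4469}$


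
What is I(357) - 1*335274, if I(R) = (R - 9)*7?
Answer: -332838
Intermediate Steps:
I(R) = -63 + 7*R (I(R) = (-9 + R)*7 = -63 + 7*R)
I(357) - 1*335274 = (-63 + 7*357) - 1*335274 = (-63 + 2499) - 335274 = 2436 - 335274 = -332838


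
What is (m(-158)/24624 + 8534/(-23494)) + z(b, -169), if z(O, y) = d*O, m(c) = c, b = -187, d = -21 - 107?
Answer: 203634577211/8507592 ≈ 23936.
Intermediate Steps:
d = -128
z(O, y) = -128*O
(m(-158)/24624 + 8534/(-23494)) + z(b, -169) = (-158/24624 + 8534/(-23494)) - 128*(-187) = (-158*1/24624 + 8534*(-1/23494)) + 23936 = (-79/12312 - 251/691) + 23936 = -3144901/8507592 + 23936 = 203634577211/8507592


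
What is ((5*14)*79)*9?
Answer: 49770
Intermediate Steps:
((5*14)*79)*9 = (70*79)*9 = 5530*9 = 49770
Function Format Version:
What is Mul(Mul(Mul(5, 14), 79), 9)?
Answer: 49770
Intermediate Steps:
Mul(Mul(Mul(5, 14), 79), 9) = Mul(Mul(70, 79), 9) = Mul(5530, 9) = 49770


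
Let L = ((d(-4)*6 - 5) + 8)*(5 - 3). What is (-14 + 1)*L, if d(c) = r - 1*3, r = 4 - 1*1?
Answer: -78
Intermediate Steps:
r = 3 (r = 4 - 1 = 3)
d(c) = 0 (d(c) = 3 - 1*3 = 3 - 3 = 0)
L = 6 (L = ((0*6 - 5) + 8)*(5 - 3) = ((0 - 5) + 8)*2 = (-5 + 8)*2 = 3*2 = 6)
(-14 + 1)*L = (-14 + 1)*6 = -13*6 = -78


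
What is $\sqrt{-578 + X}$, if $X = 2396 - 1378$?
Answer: $2 \sqrt{110} \approx 20.976$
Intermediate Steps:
$X = 1018$ ($X = 2396 - 1378 = 1018$)
$\sqrt{-578 + X} = \sqrt{-578 + 1018} = \sqrt{440} = 2 \sqrt{110}$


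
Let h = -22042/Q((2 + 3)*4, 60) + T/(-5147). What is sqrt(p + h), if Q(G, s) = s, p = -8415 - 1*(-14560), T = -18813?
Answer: 11*sqrt(1139174135130)/154410 ≈ 76.035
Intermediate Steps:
p = 6145 (p = -8415 + 14560 = 6145)
h = -56160697/154410 (h = -22042/60 - 18813/(-5147) = -22042*1/60 - 18813*(-1/5147) = -11021/30 + 18813/5147 = -56160697/154410 ≈ -363.71)
sqrt(p + h) = sqrt(6145 - 56160697/154410) = sqrt(892688753/154410) = 11*sqrt(1139174135130)/154410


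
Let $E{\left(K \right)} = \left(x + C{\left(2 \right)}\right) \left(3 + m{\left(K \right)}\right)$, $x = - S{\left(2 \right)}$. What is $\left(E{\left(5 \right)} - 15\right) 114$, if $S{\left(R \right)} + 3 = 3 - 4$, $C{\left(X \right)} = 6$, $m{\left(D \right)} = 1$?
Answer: $2850$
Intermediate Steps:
$S{\left(R \right)} = -4$ ($S{\left(R \right)} = -3 + \left(3 - 4\right) = -3 - 1 = -4$)
$x = 4$ ($x = \left(-1\right) \left(-4\right) = 4$)
$E{\left(K \right)} = 40$ ($E{\left(K \right)} = \left(4 + 6\right) \left(3 + 1\right) = 10 \cdot 4 = 40$)
$\left(E{\left(5 \right)} - 15\right) 114 = \left(40 - 15\right) 114 = 25 \cdot 114 = 2850$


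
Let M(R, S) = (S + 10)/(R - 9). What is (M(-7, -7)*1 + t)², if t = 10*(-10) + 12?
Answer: 1990921/256 ≈ 7777.0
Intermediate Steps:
t = -88 (t = -100 + 12 = -88)
M(R, S) = (10 + S)/(-9 + R)
(M(-7, -7)*1 + t)² = (((10 - 7)/(-9 - 7))*1 - 88)² = ((3/(-16))*1 - 88)² = (-1/16*3*1 - 88)² = (-3/16*1 - 88)² = (-3/16 - 88)² = (-1411/16)² = 1990921/256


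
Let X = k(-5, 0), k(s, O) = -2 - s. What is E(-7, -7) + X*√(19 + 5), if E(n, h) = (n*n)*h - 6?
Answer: -349 + 6*√6 ≈ -334.30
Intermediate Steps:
X = 3 (X = -2 - 1*(-5) = -2 + 5 = 3)
E(n, h) = -6 + h*n² (E(n, h) = n²*h - 6 = h*n² - 6 = -6 + h*n²)
E(-7, -7) + X*√(19 + 5) = (-6 - 7*(-7)²) + 3*√(19 + 5) = (-6 - 7*49) + 3*√24 = (-6 - 343) + 3*(2*√6) = -349 + 6*√6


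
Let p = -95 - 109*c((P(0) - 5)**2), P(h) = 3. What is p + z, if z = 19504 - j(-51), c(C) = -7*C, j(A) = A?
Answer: 22512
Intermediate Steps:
p = 2957 (p = -95 - (-763)*(3 - 5)**2 = -95 - (-763)*(-2)**2 = -95 - (-763)*4 = -95 - 109*(-28) = -95 + 3052 = 2957)
z = 19555 (z = 19504 - 1*(-51) = 19504 + 51 = 19555)
p + z = 2957 + 19555 = 22512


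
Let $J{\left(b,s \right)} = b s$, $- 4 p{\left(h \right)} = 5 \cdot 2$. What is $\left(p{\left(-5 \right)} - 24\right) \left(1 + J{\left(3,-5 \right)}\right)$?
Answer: $371$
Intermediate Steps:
$p{\left(h \right)} = - \frac{5}{2}$ ($p{\left(h \right)} = - \frac{5 \cdot 2}{4} = \left(- \frac{1}{4}\right) 10 = - \frac{5}{2}$)
$\left(p{\left(-5 \right)} - 24\right) \left(1 + J{\left(3,-5 \right)}\right) = \left(- \frac{5}{2} - 24\right) \left(1 + 3 \left(-5\right)\right) = \left(- \frac{5}{2} - 24\right) \left(1 - 15\right) = \left(- \frac{53}{2}\right) \left(-14\right) = 371$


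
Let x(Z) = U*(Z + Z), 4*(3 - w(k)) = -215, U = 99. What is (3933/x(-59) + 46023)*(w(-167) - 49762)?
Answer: -11877052985357/5192 ≈ -2.2876e+9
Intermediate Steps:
w(k) = 227/4 (w(k) = 3 - ¼*(-215) = 3 + 215/4 = 227/4)
x(Z) = 198*Z (x(Z) = 99*(Z + Z) = 99*(2*Z) = 198*Z)
(3933/x(-59) + 46023)*(w(-167) - 49762) = (3933/((198*(-59))) + 46023)*(227/4 - 49762) = (3933/(-11682) + 46023)*(-198821/4) = (3933*(-1/11682) + 46023)*(-198821/4) = (-437/1298 + 46023)*(-198821/4) = (59737417/1298)*(-198821/4) = -11877052985357/5192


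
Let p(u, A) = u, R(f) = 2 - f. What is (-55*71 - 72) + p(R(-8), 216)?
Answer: -3967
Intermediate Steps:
(-55*71 - 72) + p(R(-8), 216) = (-55*71 - 72) + (2 - 1*(-8)) = (-3905 - 72) + (2 + 8) = -3977 + 10 = -3967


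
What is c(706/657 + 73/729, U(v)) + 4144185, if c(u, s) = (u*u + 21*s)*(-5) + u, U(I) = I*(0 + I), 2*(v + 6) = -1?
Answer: 46895821849444075/11328196356 ≈ 4.1397e+6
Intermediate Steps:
v = -13/2 (v = -6 + (½)*(-1) = -6 - ½ = -13/2 ≈ -6.5000)
U(I) = I² (U(I) = I*I = I²)
c(u, s) = u - 105*s - 5*u² (c(u, s) = (u² + 21*s)*(-5) + u = (-105*s - 5*u²) + u = u - 105*s - 5*u²)
c(706/657 + 73/729, U(v)) + 4144185 = ((706/657 + 73/729) - 105*(-13/2)² - 5*(706/657 + 73/729)²) + 4144185 = ((706*(1/657) + 73*(1/729)) - 105*169/4 - 5*(706*(1/657) + 73*(1/729))²) + 4144185 = ((706/657 + 73/729) - 17745/4 - 5*(706/657 + 73/729)²) + 4144185 = (62515/53217 - 17745/4 - 5*(62515/53217)²) + 4144185 = (62515/53217 - 17745/4 - 5*3908125225/2832049089) + 4144185 = (62515/53217 - 17745/4 - 19540626125/2832049089) + 4144185 = -50319566145785/11328196356 + 4144185 = 46895821849444075/11328196356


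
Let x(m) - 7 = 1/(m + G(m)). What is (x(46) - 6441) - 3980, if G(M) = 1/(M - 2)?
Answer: -21088306/2025 ≈ -10414.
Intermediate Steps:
G(M) = 1/(-2 + M)
x(m) = 7 + 1/(m + 1/(-2 + m))
(x(46) - 6441) - 3980 = ((7 + (1 + 7*46)*(-2 + 46))/(1 + 46*(-2 + 46)) - 6441) - 3980 = ((7 + (1 + 322)*44)/(1 + 46*44) - 6441) - 3980 = ((7 + 323*44)/(1 + 2024) - 6441) - 3980 = ((7 + 14212)/2025 - 6441) - 3980 = ((1/2025)*14219 - 6441) - 3980 = (14219/2025 - 6441) - 3980 = -13028806/2025 - 3980 = -21088306/2025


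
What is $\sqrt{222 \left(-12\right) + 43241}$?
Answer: $\sqrt{40577} \approx 201.44$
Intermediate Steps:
$\sqrt{222 \left(-12\right) + 43241} = \sqrt{-2664 + 43241} = \sqrt{40577}$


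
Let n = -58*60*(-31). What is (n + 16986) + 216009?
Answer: 340875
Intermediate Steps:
n = 107880 (n = -3480*(-31) = 107880)
(n + 16986) + 216009 = (107880 + 16986) + 216009 = 124866 + 216009 = 340875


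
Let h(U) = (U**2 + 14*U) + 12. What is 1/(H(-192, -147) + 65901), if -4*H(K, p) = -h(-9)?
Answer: 4/263571 ≈ 1.5176e-5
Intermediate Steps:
h(U) = 12 + U**2 + 14*U
H(K, p) = -33/4 (H(K, p) = -(-1)*(12 + (-9)**2 + 14*(-9))/4 = -(-1)*(12 + 81 - 126)/4 = -(-1)*(-33)/4 = -1/4*33 = -33/4)
1/(H(-192, -147) + 65901) = 1/(-33/4 + 65901) = 1/(263571/4) = 4/263571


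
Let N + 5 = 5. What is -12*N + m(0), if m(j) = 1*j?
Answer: 0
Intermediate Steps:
N = 0 (N = -5 + 5 = 0)
m(j) = j
-12*N + m(0) = -12*0 + 0 = 0 + 0 = 0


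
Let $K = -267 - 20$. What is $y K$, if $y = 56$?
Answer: $-16072$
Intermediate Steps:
$K = -287$
$y K = 56 \left(-287\right) = -16072$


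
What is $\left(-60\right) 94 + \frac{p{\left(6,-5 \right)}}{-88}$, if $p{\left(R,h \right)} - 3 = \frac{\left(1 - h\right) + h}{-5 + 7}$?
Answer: $- \frac{992647}{176} \approx -5640.0$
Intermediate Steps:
$p{\left(R,h \right)} = \frac{7}{2}$ ($p{\left(R,h \right)} = 3 + \frac{\left(1 - h\right) + h}{-5 + 7} = 3 + 1 \cdot \frac{1}{2} = 3 + \frac{1}{2} = \frac{7}{2}$)
$\left(-60\right) 94 + \frac{p{\left(6,-5 \right)}}{-88} = \left(-60\right) 94 + \frac{7}{2 \left(-88\right)} = -5640 + \frac{7}{2} \left(- \frac{1}{88}\right) = -5640 - \frac{7}{176} = - \frac{992647}{176}$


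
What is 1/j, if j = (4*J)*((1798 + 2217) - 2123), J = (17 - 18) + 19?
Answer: 1/136224 ≈ 7.3409e-6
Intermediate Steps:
J = 18 (J = -1 + 19 = 18)
j = 136224 (j = (4*18)*((1798 + 2217) - 2123) = 72*(4015 - 2123) = 72*1892 = 136224)
1/j = 1/136224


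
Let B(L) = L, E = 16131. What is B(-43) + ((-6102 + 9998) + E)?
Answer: 19984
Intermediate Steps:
B(-43) + ((-6102 + 9998) + E) = -43 + ((-6102 + 9998) + 16131) = -43 + (3896 + 16131) = -43 + 20027 = 19984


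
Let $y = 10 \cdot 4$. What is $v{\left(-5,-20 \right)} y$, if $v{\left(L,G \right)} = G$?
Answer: $-800$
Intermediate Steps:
$y = 40$
$v{\left(-5,-20 \right)} y = \left(-20\right) 40 = -800$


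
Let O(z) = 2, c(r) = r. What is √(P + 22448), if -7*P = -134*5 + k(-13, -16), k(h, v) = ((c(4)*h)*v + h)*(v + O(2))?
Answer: 6*√32914/7 ≈ 155.50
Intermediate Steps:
k(h, v) = (2 + v)*(h + 4*h*v) (k(h, v) = ((4*h)*v + h)*(v + 2) = (4*h*v + h)*(2 + v) = (h + 4*h*v)*(2 + v) = (2 + v)*(h + 4*h*v))
P = 12136/7 (P = -(-134*5 - 13*(2 + 4*(-16)² + 9*(-16)))/7 = -(-670 - 13*(2 + 4*256 - 144))/7 = -(-670 - 13*(2 + 1024 - 144))/7 = -(-670 - 13*882)/7 = -(-670 - 11466)/7 = -⅐*(-12136) = 12136/7 ≈ 1733.7)
√(P + 22448) = √(12136/7 + 22448) = √(169272/7) = 6*√32914/7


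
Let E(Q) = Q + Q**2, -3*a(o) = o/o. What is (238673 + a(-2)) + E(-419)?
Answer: 1241444/3 ≈ 4.1381e+5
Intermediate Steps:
a(o) = -1/3 (a(o) = -o/(3*o) = -1/3*1 = -1/3)
(238673 + a(-2)) + E(-419) = (238673 - 1/3) - 419*(1 - 419) = 716018/3 - 419*(-418) = 716018/3 + 175142 = 1241444/3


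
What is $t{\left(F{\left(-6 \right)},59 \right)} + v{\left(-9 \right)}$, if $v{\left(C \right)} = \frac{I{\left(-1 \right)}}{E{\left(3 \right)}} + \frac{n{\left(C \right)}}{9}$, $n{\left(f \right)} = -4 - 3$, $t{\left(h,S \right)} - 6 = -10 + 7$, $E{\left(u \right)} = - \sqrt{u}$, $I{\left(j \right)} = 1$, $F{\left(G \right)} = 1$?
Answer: $\frac{20}{9} - \frac{\sqrt{3}}{3} \approx 1.6449$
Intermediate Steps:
$t{\left(h,S \right)} = 3$ ($t{\left(h,S \right)} = 6 + \left(-10 + 7\right) = 6 - 3 = 3$)
$n{\left(f \right)} = -7$ ($n{\left(f \right)} = -4 - 3 = -7$)
$v{\left(C \right)} = - \frac{7}{9} - \frac{\sqrt{3}}{3}$ ($v{\left(C \right)} = 1 \frac{1}{\left(-1\right) \sqrt{3}} - \frac{7}{9} = 1 \left(- \frac{\sqrt{3}}{3}\right) - \frac{7}{9} = - \frac{\sqrt{3}}{3} - \frac{7}{9} = - \frac{7}{9} - \frac{\sqrt{3}}{3}$)
$t{\left(F{\left(-6 \right)},59 \right)} + v{\left(-9 \right)} = 3 - \left(\frac{7}{9} + \frac{\sqrt{3}}{3}\right) = \frac{20}{9} - \frac{\sqrt{3}}{3}$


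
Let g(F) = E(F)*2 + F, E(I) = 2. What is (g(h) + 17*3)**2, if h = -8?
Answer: 2209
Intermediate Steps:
g(F) = 4 + F (g(F) = 2*2 + F = 4 + F)
(g(h) + 17*3)**2 = ((4 - 8) + 17*3)**2 = (-4 + 51)**2 = 47**2 = 2209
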